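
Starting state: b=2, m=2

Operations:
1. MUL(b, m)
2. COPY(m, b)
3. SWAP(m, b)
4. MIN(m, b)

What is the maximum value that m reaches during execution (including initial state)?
4

Values of m at each step:
Initial: m = 2
After step 1: m = 2
After step 2: m = 4 ← maximum
After step 3: m = 4
After step 4: m = 4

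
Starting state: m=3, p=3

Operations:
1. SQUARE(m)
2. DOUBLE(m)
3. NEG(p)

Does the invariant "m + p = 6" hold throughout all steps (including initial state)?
No, violated after step 1

The invariant is violated after step 1.

State at each step:
Initial: m=3, p=3
After step 1: m=9, p=3
After step 2: m=18, p=3
After step 3: m=18, p=-3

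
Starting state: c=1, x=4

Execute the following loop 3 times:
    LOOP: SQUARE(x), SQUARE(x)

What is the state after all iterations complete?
c=1, x=340282366920938463463374607431768211456

Iteration trace:
Start: c=1, x=4
After iteration 1: c=1, x=256
After iteration 2: c=1, x=4294967296
After iteration 3: c=1, x=340282366920938463463374607431768211456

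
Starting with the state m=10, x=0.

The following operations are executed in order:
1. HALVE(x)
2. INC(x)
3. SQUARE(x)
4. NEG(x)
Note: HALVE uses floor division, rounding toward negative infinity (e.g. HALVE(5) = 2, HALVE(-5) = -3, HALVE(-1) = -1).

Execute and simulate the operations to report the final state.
{m: 10, x: -1}

Step-by-step execution:
Initial: m=10, x=0
After step 1 (HALVE(x)): m=10, x=0
After step 2 (INC(x)): m=10, x=1
After step 3 (SQUARE(x)): m=10, x=1
After step 4 (NEG(x)): m=10, x=-1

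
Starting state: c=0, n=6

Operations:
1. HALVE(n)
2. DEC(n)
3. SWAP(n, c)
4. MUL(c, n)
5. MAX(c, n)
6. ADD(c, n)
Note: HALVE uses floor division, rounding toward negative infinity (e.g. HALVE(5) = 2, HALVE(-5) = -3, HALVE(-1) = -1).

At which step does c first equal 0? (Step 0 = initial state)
Step 0

Tracing c:
Initial: c = 0 ← first occurrence
After step 1: c = 0
After step 2: c = 0
After step 3: c = 2
After step 4: c = 0
After step 5: c = 0
After step 6: c = 0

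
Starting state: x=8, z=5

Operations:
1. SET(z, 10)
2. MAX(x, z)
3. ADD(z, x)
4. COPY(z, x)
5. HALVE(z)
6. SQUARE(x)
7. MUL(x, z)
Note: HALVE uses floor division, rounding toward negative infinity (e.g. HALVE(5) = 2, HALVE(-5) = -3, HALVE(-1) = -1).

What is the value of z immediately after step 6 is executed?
z = 5

Tracing z through execution:
Initial: z = 5
After step 1 (SET(z, 10)): z = 10
After step 2 (MAX(x, z)): z = 10
After step 3 (ADD(z, x)): z = 20
After step 4 (COPY(z, x)): z = 10
After step 5 (HALVE(z)): z = 5
After step 6 (SQUARE(x)): z = 5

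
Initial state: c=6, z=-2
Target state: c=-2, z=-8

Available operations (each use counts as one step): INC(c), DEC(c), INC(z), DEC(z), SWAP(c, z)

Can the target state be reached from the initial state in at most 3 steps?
No

The target state cannot be reached within 3 steps.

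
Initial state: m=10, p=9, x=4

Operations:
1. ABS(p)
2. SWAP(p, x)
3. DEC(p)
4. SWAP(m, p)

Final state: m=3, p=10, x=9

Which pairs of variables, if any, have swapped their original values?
None

Comparing initial and final values:
m: 10 → 3
x: 4 → 9
p: 9 → 10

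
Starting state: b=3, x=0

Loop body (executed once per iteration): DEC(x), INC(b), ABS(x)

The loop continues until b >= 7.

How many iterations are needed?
4

Tracing iterations:
Initial: b=3, x=0
After iteration 1: b=4, x=1
After iteration 2: b=5, x=0
After iteration 3: b=6, x=1
After iteration 4: b=7, x=0
b >= 7 now holds, so the loop exits after 4 iterations.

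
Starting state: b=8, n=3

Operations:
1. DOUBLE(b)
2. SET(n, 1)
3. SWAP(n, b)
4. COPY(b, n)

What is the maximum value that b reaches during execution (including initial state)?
16

Values of b at each step:
Initial: b = 8
After step 1: b = 16 ← maximum
After step 2: b = 16
After step 3: b = 1
After step 4: b = 16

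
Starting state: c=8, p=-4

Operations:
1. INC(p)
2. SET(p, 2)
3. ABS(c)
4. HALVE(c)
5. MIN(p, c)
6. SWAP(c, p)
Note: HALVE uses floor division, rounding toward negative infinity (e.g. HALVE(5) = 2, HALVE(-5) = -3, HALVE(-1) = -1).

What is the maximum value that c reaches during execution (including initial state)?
8

Values of c at each step:
Initial: c = 8 ← maximum
After step 1: c = 8
After step 2: c = 8
After step 3: c = 8
After step 4: c = 4
After step 5: c = 4
After step 6: c = 2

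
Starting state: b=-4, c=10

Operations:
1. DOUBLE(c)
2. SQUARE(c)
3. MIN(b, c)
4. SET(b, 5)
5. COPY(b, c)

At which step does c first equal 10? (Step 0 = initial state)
Step 0

Tracing c:
Initial: c = 10 ← first occurrence
After step 1: c = 20
After step 2: c = 400
After step 3: c = 400
After step 4: c = 400
After step 5: c = 400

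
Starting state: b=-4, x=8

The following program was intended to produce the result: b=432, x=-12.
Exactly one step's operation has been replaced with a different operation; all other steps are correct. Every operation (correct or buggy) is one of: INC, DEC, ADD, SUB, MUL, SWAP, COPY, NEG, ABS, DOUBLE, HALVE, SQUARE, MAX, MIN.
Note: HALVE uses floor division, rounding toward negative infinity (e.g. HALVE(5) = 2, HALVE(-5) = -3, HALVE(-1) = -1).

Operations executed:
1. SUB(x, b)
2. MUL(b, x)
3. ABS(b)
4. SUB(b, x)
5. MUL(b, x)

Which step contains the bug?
Step 3

Trace with buggy code:
Initial: b=-4, x=8
After step 1: b=-4, x=12
After step 2: b=-48, x=12
After step 3: b=48, x=12
After step 4: b=36, x=12
After step 5: b=432, x=12
Actual final b=432, x=12 ≠ expected b=432, x=-12.
Step 3 is the only position where a single-operation replacement can produce the expected result.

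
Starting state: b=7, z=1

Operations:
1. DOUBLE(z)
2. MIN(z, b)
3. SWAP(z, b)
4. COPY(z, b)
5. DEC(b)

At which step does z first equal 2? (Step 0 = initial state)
Step 1

Tracing z:
Initial: z = 1
After step 1: z = 2 ← first occurrence
After step 2: z = 2
After step 3: z = 7
After step 4: z = 2
After step 5: z = 2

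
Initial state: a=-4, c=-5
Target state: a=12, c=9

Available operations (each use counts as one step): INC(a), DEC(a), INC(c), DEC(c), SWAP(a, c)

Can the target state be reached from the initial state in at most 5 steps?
No

The target state cannot be reached within 5 steps.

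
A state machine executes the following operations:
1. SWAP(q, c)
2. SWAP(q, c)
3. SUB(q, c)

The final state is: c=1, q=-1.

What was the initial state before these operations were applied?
c=1, q=0

Working backwards:
Final state: c=1, q=-1
Before step 3 (SUB(q, c)): c=1, q=0
Before step 2 (SWAP(q, c)): c=0, q=1
Before step 1 (SWAP(q, c)): c=1, q=0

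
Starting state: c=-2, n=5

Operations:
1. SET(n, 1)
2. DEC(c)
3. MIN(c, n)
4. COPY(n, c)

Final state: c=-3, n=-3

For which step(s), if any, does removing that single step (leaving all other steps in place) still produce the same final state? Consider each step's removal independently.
Step(s) 1, 3

Testing removal of each single step:
Without step 1: final = c=-3, n=-3 (same)
Without step 2: final = c=-2, n=-2 (different)
Without step 3: final = c=-3, n=-3 (same)
Without step 4: final = c=-3, n=1 (different)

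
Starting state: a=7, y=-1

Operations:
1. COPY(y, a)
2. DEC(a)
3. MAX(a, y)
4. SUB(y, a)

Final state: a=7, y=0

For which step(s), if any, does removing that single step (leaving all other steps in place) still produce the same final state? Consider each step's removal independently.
Step(s) 2

Testing removal of each single step:
Without step 1: final = a=6, y=-7 (different)
Without step 2: final = a=7, y=0 (same)
Without step 3: final = a=6, y=1 (different)
Without step 4: final = a=7, y=7 (different)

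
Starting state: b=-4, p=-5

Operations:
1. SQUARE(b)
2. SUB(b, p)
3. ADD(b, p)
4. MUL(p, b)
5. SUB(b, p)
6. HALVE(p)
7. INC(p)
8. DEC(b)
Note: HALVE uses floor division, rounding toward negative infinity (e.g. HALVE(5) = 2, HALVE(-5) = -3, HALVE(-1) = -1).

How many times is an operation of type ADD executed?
1

Counting ADD operations:
Step 3: ADD(b, p) ← ADD
Total: 1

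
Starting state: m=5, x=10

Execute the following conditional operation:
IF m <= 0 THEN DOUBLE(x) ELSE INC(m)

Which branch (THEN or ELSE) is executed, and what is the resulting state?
Branch: ELSE, Final state: m=6, x=10

Evaluating condition: m <= 0
m = 5
Condition is False, so ELSE branch executes
After INC(m): m=6, x=10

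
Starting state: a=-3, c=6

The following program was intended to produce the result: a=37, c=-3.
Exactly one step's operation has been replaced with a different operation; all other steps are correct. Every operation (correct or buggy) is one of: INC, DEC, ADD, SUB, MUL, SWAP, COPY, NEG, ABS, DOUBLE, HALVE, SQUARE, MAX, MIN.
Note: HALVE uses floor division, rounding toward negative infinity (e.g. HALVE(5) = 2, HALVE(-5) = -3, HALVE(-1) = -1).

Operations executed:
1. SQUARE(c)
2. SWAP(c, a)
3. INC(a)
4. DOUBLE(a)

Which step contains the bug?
Step 4

Trace with buggy code:
Initial: a=-3, c=6
After step 1: a=-3, c=36
After step 2: a=36, c=-3
After step 3: a=37, c=-3
After step 4: a=74, c=-3
Actual final a=74, c=-3 ≠ expected a=37, c=-3.
Step 4 is the only position where a single-operation replacement can produce the expected result.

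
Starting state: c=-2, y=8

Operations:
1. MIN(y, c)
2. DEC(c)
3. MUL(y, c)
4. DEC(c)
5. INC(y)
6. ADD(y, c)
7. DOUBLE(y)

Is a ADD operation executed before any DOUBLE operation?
Yes

First ADD: step 6
First DOUBLE: step 7
Since 6 < 7, ADD comes first.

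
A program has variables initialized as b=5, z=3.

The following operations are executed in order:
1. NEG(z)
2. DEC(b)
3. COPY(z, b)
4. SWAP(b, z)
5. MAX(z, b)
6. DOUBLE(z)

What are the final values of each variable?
{b: 4, z: 8}

Step-by-step execution:
Initial: b=5, z=3
After step 1 (NEG(z)): b=5, z=-3
After step 2 (DEC(b)): b=4, z=-3
After step 3 (COPY(z, b)): b=4, z=4
After step 4 (SWAP(b, z)): b=4, z=4
After step 5 (MAX(z, b)): b=4, z=4
After step 6 (DOUBLE(z)): b=4, z=8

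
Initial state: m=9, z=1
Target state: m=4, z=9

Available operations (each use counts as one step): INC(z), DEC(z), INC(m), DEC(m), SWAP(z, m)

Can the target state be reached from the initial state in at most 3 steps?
No

The target state cannot be reached within 3 steps.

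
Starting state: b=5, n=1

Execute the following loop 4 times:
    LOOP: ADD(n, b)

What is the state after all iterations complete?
b=5, n=21

Iteration trace:
Start: b=5, n=1
After iteration 1: b=5, n=6
After iteration 2: b=5, n=11
After iteration 3: b=5, n=16
After iteration 4: b=5, n=21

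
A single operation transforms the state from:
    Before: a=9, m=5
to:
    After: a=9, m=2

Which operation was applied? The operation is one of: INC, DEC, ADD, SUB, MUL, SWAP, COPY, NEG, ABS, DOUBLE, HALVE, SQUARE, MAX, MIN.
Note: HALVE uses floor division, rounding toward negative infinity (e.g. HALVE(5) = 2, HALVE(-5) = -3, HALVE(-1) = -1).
HALVE(m)

Analyzing the change:
Before: a=9, m=5
After: a=9, m=2
Variable m changed from 5 to 2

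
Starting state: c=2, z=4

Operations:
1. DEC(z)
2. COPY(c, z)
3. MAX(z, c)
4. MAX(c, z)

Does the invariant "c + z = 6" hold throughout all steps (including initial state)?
No, violated after step 1

The invariant is violated after step 1.

State at each step:
Initial: c=2, z=4
After step 1: c=2, z=3
After step 2: c=3, z=3
After step 3: c=3, z=3
After step 4: c=3, z=3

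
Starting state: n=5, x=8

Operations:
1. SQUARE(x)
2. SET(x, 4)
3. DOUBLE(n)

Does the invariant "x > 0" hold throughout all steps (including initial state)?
Yes

The invariant holds at every step.

State at each step:
Initial: n=5, x=8
After step 1: n=5, x=64
After step 2: n=5, x=4
After step 3: n=10, x=4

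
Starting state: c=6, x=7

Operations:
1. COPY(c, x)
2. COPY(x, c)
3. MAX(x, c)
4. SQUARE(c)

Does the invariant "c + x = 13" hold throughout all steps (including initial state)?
No, violated after step 1

The invariant is violated after step 1.

State at each step:
Initial: c=6, x=7
After step 1: c=7, x=7
After step 2: c=7, x=7
After step 3: c=7, x=7
After step 4: c=49, x=7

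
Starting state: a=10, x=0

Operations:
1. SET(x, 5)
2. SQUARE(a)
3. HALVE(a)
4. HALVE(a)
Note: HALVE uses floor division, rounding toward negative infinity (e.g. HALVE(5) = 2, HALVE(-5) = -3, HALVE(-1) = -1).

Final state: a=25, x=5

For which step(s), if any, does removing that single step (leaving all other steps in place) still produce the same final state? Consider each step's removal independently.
None - removing any single step changes the final result

Testing removal of each single step:
Without step 1: final = a=25, x=0 (different)
Without step 2: final = a=2, x=5 (different)
Without step 3: final = a=50, x=5 (different)
Without step 4: final = a=50, x=5 (different)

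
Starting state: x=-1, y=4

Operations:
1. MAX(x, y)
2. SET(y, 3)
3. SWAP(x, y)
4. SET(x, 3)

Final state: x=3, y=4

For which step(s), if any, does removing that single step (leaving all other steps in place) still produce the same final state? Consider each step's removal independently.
Step(s) 2, 4

Testing removal of each single step:
Without step 1: final = x=3, y=-1 (different)
Without step 2: final = x=3, y=4 (same)
Without step 3: final = x=3, y=3 (different)
Without step 4: final = x=3, y=4 (same)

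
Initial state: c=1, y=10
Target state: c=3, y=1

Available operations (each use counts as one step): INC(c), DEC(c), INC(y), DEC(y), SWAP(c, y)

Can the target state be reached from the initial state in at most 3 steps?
No

The target state cannot be reached within 3 steps.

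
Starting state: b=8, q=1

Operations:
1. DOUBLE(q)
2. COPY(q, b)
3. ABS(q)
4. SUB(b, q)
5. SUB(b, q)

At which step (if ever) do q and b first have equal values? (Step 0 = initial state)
Step 2

q and b first become equal after step 2.

Comparing values at each step:
Initial: q=1, b=8
After step 1: q=2, b=8
After step 2: q=8, b=8 ← equal!
After step 3: q=8, b=8 ← equal!
After step 4: q=8, b=0
After step 5: q=8, b=-8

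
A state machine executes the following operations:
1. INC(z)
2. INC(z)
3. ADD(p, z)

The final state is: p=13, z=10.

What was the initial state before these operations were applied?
p=3, z=8

Working backwards:
Final state: p=13, z=10
Before step 3 (ADD(p, z)): p=3, z=10
Before step 2 (INC(z)): p=3, z=9
Before step 1 (INC(z)): p=3, z=8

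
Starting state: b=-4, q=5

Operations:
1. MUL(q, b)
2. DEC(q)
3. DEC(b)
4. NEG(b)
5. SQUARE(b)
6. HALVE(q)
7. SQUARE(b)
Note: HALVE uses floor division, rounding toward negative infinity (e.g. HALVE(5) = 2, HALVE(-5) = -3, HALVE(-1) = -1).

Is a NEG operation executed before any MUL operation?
No

First NEG: step 4
First MUL: step 1
Since 4 > 1, MUL comes first.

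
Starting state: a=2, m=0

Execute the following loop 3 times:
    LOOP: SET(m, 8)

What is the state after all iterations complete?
a=2, m=8

Iteration trace:
Start: a=2, m=0
After iteration 1: a=2, m=8
After iteration 2: a=2, m=8
After iteration 3: a=2, m=8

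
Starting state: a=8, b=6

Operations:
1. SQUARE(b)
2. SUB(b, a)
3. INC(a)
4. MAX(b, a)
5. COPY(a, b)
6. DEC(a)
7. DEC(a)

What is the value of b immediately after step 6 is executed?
b = 28

Tracing b through execution:
Initial: b = 6
After step 1 (SQUARE(b)): b = 36
After step 2 (SUB(b, a)): b = 28
After step 3 (INC(a)): b = 28
After step 4 (MAX(b, a)): b = 28
After step 5 (COPY(a, b)): b = 28
After step 6 (DEC(a)): b = 28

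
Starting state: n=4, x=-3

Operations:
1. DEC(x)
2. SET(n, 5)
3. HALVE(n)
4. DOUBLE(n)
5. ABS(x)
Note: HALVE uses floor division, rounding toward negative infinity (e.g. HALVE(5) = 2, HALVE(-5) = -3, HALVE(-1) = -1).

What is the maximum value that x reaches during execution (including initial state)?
4

Values of x at each step:
Initial: x = -3
After step 1: x = -4
After step 2: x = -4
After step 3: x = -4
After step 4: x = -4
After step 5: x = 4 ← maximum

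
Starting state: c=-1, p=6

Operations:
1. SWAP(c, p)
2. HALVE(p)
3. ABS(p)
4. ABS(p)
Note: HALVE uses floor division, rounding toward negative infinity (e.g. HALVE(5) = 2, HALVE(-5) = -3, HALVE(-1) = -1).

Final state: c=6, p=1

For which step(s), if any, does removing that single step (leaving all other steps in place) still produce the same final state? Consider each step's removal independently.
Step(s) 2, 3, 4

Testing removal of each single step:
Without step 1: final = c=-1, p=3 (different)
Without step 2: final = c=6, p=1 (same)
Without step 3: final = c=6, p=1 (same)
Without step 4: final = c=6, p=1 (same)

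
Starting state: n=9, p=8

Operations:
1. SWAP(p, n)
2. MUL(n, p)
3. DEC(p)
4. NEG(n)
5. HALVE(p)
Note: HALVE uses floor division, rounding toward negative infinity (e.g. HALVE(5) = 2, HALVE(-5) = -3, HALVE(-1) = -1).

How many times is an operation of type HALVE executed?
1

Counting HALVE operations:
Step 5: HALVE(p) ← HALVE
Total: 1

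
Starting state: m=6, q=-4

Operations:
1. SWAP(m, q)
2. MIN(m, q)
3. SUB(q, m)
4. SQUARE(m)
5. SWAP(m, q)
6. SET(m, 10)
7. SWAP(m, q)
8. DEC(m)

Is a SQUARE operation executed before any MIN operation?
No

First SQUARE: step 4
First MIN: step 2
Since 4 > 2, MIN comes first.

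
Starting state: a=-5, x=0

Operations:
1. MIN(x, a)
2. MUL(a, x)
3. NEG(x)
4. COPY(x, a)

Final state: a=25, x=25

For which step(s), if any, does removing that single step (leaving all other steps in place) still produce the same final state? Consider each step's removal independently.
Step(s) 3

Testing removal of each single step:
Without step 1: final = a=0, x=0 (different)
Without step 2: final = a=-5, x=-5 (different)
Without step 3: final = a=25, x=25 (same)
Without step 4: final = a=25, x=5 (different)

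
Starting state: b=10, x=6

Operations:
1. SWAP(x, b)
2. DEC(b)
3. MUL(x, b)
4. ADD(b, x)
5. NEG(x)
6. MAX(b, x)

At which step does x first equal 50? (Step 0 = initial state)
Step 3

Tracing x:
Initial: x = 6
After step 1: x = 10
After step 2: x = 10
After step 3: x = 50 ← first occurrence
After step 4: x = 50
After step 5: x = -50
After step 6: x = -50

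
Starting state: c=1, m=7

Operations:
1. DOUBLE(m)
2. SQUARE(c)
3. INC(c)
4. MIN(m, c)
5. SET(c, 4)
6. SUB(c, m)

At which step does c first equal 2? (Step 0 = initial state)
Step 3

Tracing c:
Initial: c = 1
After step 1: c = 1
After step 2: c = 1
After step 3: c = 2 ← first occurrence
After step 4: c = 2
After step 5: c = 4
After step 6: c = 2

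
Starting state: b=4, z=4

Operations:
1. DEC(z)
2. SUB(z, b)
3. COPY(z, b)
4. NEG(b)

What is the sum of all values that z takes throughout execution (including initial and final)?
14

Values of z at each step:
Initial: z = 4
After step 1: z = 3
After step 2: z = -1
After step 3: z = 4
After step 4: z = 4
Sum = 4 + 3 + -1 + 4 + 4 = 14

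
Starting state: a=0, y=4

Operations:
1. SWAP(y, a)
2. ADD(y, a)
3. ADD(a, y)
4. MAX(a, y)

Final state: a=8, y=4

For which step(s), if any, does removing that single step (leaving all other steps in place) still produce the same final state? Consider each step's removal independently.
Step(s) 4

Testing removal of each single step:
Without step 1: final = a=4, y=4 (different)
Without step 2: final = a=4, y=0 (different)
Without step 3: final = a=4, y=4 (different)
Without step 4: final = a=8, y=4 (same)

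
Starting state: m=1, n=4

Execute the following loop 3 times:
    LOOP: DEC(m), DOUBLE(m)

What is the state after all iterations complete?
m=-6, n=4

Iteration trace:
Start: m=1, n=4
After iteration 1: m=0, n=4
After iteration 2: m=-2, n=4
After iteration 3: m=-6, n=4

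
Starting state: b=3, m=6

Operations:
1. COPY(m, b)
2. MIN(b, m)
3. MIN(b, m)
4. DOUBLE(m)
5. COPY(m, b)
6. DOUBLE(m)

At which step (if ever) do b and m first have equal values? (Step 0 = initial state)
Step 1

b and m first become equal after step 1.

Comparing values at each step:
Initial: b=3, m=6
After step 1: b=3, m=3 ← equal!
After step 2: b=3, m=3 ← equal!
After step 3: b=3, m=3 ← equal!
After step 4: b=3, m=6
After step 5: b=3, m=3 ← equal!
After step 6: b=3, m=6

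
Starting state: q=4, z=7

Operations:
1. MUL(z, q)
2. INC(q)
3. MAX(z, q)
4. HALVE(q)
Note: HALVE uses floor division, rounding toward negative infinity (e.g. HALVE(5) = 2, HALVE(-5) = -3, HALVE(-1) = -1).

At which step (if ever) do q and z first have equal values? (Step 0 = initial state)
Never

q and z never become equal during execution.

Comparing values at each step:
Initial: q=4, z=7
After step 1: q=4, z=28
After step 2: q=5, z=28
After step 3: q=5, z=28
After step 4: q=2, z=28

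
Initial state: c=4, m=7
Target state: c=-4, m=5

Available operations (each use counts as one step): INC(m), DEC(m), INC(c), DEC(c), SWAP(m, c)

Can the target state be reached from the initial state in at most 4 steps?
No

The target state cannot be reached within 4 steps.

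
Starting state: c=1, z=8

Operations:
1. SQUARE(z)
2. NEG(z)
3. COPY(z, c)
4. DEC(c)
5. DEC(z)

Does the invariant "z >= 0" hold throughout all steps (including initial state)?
No, violated after step 2

The invariant is violated after step 2.

State at each step:
Initial: c=1, z=8
After step 1: c=1, z=64
After step 2: c=1, z=-64
After step 3: c=1, z=1
After step 4: c=0, z=1
After step 5: c=0, z=0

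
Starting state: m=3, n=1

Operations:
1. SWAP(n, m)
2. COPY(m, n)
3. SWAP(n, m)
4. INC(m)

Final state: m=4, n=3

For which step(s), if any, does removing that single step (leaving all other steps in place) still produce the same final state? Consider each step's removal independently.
Step(s) 3

Testing removal of each single step:
Without step 1: final = m=2, n=1 (different)
Without step 2: final = m=4, n=1 (different)
Without step 3: final = m=4, n=3 (same)
Without step 4: final = m=3, n=3 (different)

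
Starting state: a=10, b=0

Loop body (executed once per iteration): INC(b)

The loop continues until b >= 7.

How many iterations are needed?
7

Tracing iterations:
Initial: a=10, b=0
After iteration 1: a=10, b=1
After iteration 2: a=10, b=2
After iteration 3: a=10, b=3
After iteration 4: a=10, b=4
After iteration 5: a=10, b=5
After iteration 6: a=10, b=6
After iteration 7: a=10, b=7
b >= 7 now holds, so the loop exits after 7 iterations.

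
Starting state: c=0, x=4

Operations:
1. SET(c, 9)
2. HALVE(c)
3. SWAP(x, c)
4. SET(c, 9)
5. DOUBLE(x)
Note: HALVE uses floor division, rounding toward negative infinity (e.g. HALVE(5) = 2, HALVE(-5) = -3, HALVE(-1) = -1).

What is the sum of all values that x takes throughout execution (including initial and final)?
28

Values of x at each step:
Initial: x = 4
After step 1: x = 4
After step 2: x = 4
After step 3: x = 4
After step 4: x = 4
After step 5: x = 8
Sum = 4 + 4 + 4 + 4 + 4 + 8 = 28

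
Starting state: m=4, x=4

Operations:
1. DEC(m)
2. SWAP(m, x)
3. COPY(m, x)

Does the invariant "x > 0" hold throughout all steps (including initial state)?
Yes

The invariant holds at every step.

State at each step:
Initial: m=4, x=4
After step 1: m=3, x=4
After step 2: m=4, x=3
After step 3: m=3, x=3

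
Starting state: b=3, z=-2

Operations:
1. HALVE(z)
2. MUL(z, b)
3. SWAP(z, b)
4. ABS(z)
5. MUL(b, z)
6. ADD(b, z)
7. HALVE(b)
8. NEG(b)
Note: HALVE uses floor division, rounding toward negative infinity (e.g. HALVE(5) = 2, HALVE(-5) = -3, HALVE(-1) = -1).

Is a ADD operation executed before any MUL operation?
No

First ADD: step 6
First MUL: step 2
Since 6 > 2, MUL comes first.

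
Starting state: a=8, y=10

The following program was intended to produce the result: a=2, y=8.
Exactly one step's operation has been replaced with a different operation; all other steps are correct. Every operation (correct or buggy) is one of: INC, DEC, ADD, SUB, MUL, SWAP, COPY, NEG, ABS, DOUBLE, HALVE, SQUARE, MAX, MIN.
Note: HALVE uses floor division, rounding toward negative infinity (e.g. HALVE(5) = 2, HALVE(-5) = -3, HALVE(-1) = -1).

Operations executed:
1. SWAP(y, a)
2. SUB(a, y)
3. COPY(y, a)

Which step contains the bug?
Step 3

Trace with buggy code:
Initial: a=8, y=10
After step 1: a=10, y=8
After step 2: a=2, y=8
After step 3: a=2, y=2
Actual final a=2, y=2 ≠ expected a=2, y=8.
Step 3 is the only position where a single-operation replacement can produce the expected result.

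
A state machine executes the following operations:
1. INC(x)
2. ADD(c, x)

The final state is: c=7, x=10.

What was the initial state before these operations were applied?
c=-3, x=9

Working backwards:
Final state: c=7, x=10
Before step 2 (ADD(c, x)): c=-3, x=10
Before step 1 (INC(x)): c=-3, x=9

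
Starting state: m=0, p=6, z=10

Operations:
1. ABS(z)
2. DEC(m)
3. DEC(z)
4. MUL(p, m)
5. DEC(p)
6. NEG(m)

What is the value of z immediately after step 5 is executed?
z = 9

Tracing z through execution:
Initial: z = 10
After step 1 (ABS(z)): z = 10
After step 2 (DEC(m)): z = 10
After step 3 (DEC(z)): z = 9
After step 4 (MUL(p, m)): z = 9
After step 5 (DEC(p)): z = 9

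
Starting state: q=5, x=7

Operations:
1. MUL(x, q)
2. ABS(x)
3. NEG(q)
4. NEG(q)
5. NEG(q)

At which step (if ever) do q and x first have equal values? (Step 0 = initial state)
Never

q and x never become equal during execution.

Comparing values at each step:
Initial: q=5, x=7
After step 1: q=5, x=35
After step 2: q=5, x=35
After step 3: q=-5, x=35
After step 4: q=5, x=35
After step 5: q=-5, x=35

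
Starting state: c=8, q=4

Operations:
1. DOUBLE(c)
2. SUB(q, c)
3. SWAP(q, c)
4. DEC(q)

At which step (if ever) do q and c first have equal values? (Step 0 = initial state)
Never

q and c never become equal during execution.

Comparing values at each step:
Initial: q=4, c=8
After step 1: q=4, c=16
After step 2: q=-12, c=16
After step 3: q=16, c=-12
After step 4: q=15, c=-12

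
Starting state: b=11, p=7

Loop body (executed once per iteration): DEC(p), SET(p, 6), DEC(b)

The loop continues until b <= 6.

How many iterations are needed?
5

Tracing iterations:
Initial: b=11, p=7
After iteration 1: b=10, p=6
After iteration 2: b=9, p=6
After iteration 3: b=8, p=6
After iteration 4: b=7, p=6
After iteration 5: b=6, p=6
b <= 6 now holds, so the loop exits after 5 iterations.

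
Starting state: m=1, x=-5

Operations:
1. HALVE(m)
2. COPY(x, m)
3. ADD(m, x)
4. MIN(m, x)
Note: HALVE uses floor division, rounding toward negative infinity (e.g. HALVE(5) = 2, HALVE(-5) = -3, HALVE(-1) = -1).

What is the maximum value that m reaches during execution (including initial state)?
1

Values of m at each step:
Initial: m = 1 ← maximum
After step 1: m = 0
After step 2: m = 0
After step 3: m = 0
After step 4: m = 0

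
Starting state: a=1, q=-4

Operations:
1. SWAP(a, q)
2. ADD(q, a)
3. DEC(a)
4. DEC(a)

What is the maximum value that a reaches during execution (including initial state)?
1

Values of a at each step:
Initial: a = 1 ← maximum
After step 1: a = -4
After step 2: a = -4
After step 3: a = -5
After step 4: a = -6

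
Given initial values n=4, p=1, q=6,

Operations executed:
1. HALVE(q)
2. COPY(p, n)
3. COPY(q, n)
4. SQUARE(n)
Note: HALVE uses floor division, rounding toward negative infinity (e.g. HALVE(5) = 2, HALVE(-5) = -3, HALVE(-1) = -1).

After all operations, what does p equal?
p = 4

Tracing execution:
Step 1: HALVE(q) → p = 1
Step 2: COPY(p, n) → p = 4
Step 3: COPY(q, n) → p = 4
Step 4: SQUARE(n) → p = 4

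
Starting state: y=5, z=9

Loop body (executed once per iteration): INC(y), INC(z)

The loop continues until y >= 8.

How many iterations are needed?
3

Tracing iterations:
Initial: y=5, z=9
After iteration 1: y=6, z=10
After iteration 2: y=7, z=11
After iteration 3: y=8, z=12
y >= 8 now holds, so the loop exits after 3 iterations.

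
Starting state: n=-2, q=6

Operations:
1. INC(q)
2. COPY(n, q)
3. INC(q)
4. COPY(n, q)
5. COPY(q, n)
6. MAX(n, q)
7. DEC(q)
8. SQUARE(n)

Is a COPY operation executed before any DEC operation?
Yes

First COPY: step 2
First DEC: step 7
Since 2 < 7, COPY comes first.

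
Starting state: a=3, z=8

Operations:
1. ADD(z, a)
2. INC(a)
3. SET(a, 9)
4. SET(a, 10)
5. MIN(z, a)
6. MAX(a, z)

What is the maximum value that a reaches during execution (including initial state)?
10

Values of a at each step:
Initial: a = 3
After step 1: a = 3
After step 2: a = 4
After step 3: a = 9
After step 4: a = 10 ← maximum
After step 5: a = 10
After step 6: a = 10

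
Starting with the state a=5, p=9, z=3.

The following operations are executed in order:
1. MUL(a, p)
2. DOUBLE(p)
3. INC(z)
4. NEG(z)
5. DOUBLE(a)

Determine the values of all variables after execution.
{a: 90, p: 18, z: -4}

Step-by-step execution:
Initial: a=5, p=9, z=3
After step 1 (MUL(a, p)): a=45, p=9, z=3
After step 2 (DOUBLE(p)): a=45, p=18, z=3
After step 3 (INC(z)): a=45, p=18, z=4
After step 4 (NEG(z)): a=45, p=18, z=-4
After step 5 (DOUBLE(a)): a=90, p=18, z=-4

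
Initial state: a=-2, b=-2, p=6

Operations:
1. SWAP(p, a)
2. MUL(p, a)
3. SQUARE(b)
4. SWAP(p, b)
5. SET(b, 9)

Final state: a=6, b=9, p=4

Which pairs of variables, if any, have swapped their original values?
None

Comparing initial and final values:
p: 6 → 4
a: -2 → 6
b: -2 → 9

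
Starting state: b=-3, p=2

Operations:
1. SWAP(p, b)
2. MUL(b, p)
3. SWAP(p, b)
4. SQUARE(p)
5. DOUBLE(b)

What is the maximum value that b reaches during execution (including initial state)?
2

Values of b at each step:
Initial: b = -3
After step 1: b = 2 ← maximum
After step 2: b = -6
After step 3: b = -3
After step 4: b = -3
After step 5: b = -6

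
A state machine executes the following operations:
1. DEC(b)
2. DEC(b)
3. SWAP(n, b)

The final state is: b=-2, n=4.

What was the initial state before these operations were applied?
b=6, n=-2

Working backwards:
Final state: b=-2, n=4
Before step 3 (SWAP(n, b)): b=4, n=-2
Before step 2 (DEC(b)): b=5, n=-2
Before step 1 (DEC(b)): b=6, n=-2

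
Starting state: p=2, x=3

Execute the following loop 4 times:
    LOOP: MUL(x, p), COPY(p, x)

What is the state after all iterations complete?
p=1679616, x=1679616

Iteration trace:
Start: p=2, x=3
After iteration 1: p=6, x=6
After iteration 2: p=36, x=36
After iteration 3: p=1296, x=1296
After iteration 4: p=1679616, x=1679616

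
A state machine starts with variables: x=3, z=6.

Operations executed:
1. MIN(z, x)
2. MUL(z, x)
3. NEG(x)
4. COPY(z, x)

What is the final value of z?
z = -3

Tracing execution:
Step 1: MIN(z, x) → z = 3
Step 2: MUL(z, x) → z = 9
Step 3: NEG(x) → z = 9
Step 4: COPY(z, x) → z = -3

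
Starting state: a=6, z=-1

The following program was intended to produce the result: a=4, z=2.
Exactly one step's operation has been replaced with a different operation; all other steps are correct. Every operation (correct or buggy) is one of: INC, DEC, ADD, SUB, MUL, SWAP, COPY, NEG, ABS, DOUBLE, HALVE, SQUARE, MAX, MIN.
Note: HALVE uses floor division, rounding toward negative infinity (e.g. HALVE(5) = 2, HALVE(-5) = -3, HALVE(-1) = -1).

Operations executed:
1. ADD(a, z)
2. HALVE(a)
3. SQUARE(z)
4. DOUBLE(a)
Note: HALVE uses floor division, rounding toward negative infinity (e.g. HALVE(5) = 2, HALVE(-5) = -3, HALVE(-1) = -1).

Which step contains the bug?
Step 3

Trace with buggy code:
Initial: a=6, z=-1
After step 1: a=5, z=-1
After step 2: a=2, z=-1
After step 3: a=2, z=1
After step 4: a=4, z=1
Actual final a=4, z=1 ≠ expected a=4, z=2.
Step 3 is the only position where a single-operation replacement can produce the expected result.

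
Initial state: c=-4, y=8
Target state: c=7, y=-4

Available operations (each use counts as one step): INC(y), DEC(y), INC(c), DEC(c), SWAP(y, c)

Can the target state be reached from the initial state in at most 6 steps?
Yes

Path (2 steps): DEC(y) → SWAP(y, c)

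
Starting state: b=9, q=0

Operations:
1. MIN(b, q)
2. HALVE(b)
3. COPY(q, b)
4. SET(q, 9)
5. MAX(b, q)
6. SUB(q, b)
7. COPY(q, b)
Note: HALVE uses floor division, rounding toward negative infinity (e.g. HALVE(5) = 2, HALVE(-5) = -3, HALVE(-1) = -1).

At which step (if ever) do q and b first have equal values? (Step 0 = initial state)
Step 1

q and b first become equal after step 1.

Comparing values at each step:
Initial: q=0, b=9
After step 1: q=0, b=0 ← equal!
After step 2: q=0, b=0 ← equal!
After step 3: q=0, b=0 ← equal!
After step 4: q=9, b=0
After step 5: q=9, b=9 ← equal!
After step 6: q=0, b=9
After step 7: q=9, b=9 ← equal!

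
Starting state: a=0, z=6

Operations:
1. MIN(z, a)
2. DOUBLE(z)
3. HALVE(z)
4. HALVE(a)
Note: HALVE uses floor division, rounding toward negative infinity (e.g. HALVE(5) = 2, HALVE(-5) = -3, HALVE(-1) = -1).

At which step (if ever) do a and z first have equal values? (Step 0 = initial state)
Step 1

a and z first become equal after step 1.

Comparing values at each step:
Initial: a=0, z=6
After step 1: a=0, z=0 ← equal!
After step 2: a=0, z=0 ← equal!
After step 3: a=0, z=0 ← equal!
After step 4: a=0, z=0 ← equal!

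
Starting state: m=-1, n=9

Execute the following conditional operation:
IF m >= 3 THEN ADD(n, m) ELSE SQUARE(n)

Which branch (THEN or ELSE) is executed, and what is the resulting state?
Branch: ELSE, Final state: m=-1, n=81

Evaluating condition: m >= 3
m = -1
Condition is False, so ELSE branch executes
After SQUARE(n): m=-1, n=81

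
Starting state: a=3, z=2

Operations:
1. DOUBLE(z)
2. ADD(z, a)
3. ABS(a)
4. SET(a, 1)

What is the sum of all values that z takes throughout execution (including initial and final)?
27

Values of z at each step:
Initial: z = 2
After step 1: z = 4
After step 2: z = 7
After step 3: z = 7
After step 4: z = 7
Sum = 2 + 4 + 7 + 7 + 7 = 27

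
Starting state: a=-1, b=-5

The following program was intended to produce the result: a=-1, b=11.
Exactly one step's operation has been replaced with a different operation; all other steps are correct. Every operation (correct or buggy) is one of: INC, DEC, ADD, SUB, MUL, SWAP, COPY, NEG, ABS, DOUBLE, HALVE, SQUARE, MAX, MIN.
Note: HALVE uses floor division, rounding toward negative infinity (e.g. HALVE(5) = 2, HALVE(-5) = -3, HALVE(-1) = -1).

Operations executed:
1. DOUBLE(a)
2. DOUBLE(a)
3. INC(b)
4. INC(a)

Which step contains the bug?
Step 2

Trace with buggy code:
Initial: a=-1, b=-5
After step 1: a=-2, b=-5
After step 2: a=-4, b=-5
After step 3: a=-4, b=-4
After step 4: a=-3, b=-4
Actual final a=-3, b=-4 ≠ expected a=-1, b=11.
Step 2 is the only position where a single-operation replacement can produce the expected result.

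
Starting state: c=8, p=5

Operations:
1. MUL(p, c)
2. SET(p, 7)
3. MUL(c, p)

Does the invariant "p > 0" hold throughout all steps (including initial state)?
Yes

The invariant holds at every step.

State at each step:
Initial: c=8, p=5
After step 1: c=8, p=40
After step 2: c=8, p=7
After step 3: c=56, p=7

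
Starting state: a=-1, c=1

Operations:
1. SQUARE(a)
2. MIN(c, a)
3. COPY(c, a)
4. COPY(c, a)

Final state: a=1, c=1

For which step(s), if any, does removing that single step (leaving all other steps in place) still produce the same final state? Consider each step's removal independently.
Step(s) 2, 3, 4

Testing removal of each single step:
Without step 1: final = a=-1, c=-1 (different)
Without step 2: final = a=1, c=1 (same)
Without step 3: final = a=1, c=1 (same)
Without step 4: final = a=1, c=1 (same)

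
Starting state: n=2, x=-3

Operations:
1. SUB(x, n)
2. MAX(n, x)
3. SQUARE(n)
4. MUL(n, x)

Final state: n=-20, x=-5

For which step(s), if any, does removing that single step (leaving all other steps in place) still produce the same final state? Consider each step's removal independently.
Step(s) 2

Testing removal of each single step:
Without step 1: final = n=-12, x=-3 (different)
Without step 2: final = n=-20, x=-5 (same)
Without step 3: final = n=-10, x=-5 (different)
Without step 4: final = n=4, x=-5 (different)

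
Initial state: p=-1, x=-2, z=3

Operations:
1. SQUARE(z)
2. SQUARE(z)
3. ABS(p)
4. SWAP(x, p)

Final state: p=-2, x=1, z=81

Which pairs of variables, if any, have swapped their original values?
None

Comparing initial and final values:
x: -2 → 1
p: -1 → -2
z: 3 → 81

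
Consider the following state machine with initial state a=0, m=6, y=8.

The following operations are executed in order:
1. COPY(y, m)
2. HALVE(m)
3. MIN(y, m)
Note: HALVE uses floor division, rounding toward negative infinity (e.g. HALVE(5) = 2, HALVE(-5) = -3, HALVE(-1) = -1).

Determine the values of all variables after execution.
{a: 0, m: 3, y: 3}

Step-by-step execution:
Initial: a=0, m=6, y=8
After step 1 (COPY(y, m)): a=0, m=6, y=6
After step 2 (HALVE(m)): a=0, m=3, y=6
After step 3 (MIN(y, m)): a=0, m=3, y=3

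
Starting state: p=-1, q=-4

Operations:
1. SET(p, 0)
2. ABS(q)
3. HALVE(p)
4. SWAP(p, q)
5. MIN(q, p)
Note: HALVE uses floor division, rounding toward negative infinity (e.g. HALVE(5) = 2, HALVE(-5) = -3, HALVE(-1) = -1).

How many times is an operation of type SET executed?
1

Counting SET operations:
Step 1: SET(p, 0) ← SET
Total: 1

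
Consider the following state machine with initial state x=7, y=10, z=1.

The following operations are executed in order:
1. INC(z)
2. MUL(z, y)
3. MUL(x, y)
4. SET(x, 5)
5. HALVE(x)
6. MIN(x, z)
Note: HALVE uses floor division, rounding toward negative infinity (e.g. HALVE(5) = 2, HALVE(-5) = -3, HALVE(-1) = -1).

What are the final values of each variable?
{x: 2, y: 10, z: 20}

Step-by-step execution:
Initial: x=7, y=10, z=1
After step 1 (INC(z)): x=7, y=10, z=2
After step 2 (MUL(z, y)): x=7, y=10, z=20
After step 3 (MUL(x, y)): x=70, y=10, z=20
After step 4 (SET(x, 5)): x=5, y=10, z=20
After step 5 (HALVE(x)): x=2, y=10, z=20
After step 6 (MIN(x, z)): x=2, y=10, z=20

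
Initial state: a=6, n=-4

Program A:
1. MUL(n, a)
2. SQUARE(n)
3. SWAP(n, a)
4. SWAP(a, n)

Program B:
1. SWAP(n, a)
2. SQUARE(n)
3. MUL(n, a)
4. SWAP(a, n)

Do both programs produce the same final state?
No

Program A final state: a=6, n=576
Program B final state: a=-144, n=-4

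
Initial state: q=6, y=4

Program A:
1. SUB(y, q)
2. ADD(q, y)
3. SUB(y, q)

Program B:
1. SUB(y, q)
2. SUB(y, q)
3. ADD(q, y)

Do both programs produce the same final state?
No

Program A final state: q=4, y=-6
Program B final state: q=-2, y=-8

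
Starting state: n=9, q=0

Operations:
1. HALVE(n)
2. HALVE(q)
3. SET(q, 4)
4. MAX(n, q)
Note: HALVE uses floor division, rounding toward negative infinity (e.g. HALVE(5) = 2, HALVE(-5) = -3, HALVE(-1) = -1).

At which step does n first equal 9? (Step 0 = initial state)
Step 0

Tracing n:
Initial: n = 9 ← first occurrence
After step 1: n = 4
After step 2: n = 4
After step 3: n = 4
After step 4: n = 4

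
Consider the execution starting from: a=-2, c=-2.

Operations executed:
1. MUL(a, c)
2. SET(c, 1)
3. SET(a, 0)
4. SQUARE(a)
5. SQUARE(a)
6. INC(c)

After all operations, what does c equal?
c = 2

Tracing execution:
Step 1: MUL(a, c) → c = -2
Step 2: SET(c, 1) → c = 1
Step 3: SET(a, 0) → c = 1
Step 4: SQUARE(a) → c = 1
Step 5: SQUARE(a) → c = 1
Step 6: INC(c) → c = 2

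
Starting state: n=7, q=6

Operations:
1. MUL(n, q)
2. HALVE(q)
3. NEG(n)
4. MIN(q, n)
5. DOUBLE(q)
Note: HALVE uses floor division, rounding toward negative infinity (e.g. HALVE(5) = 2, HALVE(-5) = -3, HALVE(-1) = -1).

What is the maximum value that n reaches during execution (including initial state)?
42

Values of n at each step:
Initial: n = 7
After step 1: n = 42 ← maximum
After step 2: n = 42
After step 3: n = -42
After step 4: n = -42
After step 5: n = -42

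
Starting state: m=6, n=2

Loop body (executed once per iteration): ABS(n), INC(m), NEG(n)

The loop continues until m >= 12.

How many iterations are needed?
6

Tracing iterations:
Initial: m=6, n=2
After iteration 1: m=7, n=-2
After iteration 2: m=8, n=-2
After iteration 3: m=9, n=-2
After iteration 4: m=10, n=-2
After iteration 5: m=11, n=-2
After iteration 6: m=12, n=-2
m >= 12 now holds, so the loop exits after 6 iterations.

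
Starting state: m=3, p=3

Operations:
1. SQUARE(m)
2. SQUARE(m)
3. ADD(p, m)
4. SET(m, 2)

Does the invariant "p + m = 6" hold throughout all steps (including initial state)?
No, violated after step 1

The invariant is violated after step 1.

State at each step:
Initial: m=3, p=3
After step 1: m=9, p=3
After step 2: m=81, p=3
After step 3: m=81, p=84
After step 4: m=2, p=84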